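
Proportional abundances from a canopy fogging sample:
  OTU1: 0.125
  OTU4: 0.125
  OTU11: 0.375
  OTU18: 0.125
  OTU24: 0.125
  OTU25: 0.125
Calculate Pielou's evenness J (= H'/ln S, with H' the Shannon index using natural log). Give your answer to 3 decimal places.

H' = −Σ pᵢ ln pᵢ = −((-0.25993) + (-0.25993) + (-0.36781) + (-0.25993) + (-0.25993) + (-0.25993)) = 1.66746 (working shown to 5 dp, full precision carried).
With S = 6 species, ln S = 1.79176, so J = 1.66746/1.79176 = 0.93063, i.e. 0.931 to 3 decimal places.

0.931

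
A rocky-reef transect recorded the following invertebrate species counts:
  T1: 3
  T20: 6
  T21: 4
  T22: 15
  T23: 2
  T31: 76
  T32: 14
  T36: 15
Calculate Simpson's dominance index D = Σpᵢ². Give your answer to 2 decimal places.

0.36

Total N = 3+6+4+15+2+76+14+15 = 135, so the proportions are 0.0222, 0.0444, 0.0296, 0.1111, 0.0148, 0.563, 0.1037, 0.1111 (working shown to 4 dp, full precision carried).
D = 0.0222² + 0.0444² + 0.0296² + 0.1111² + 0.0148² + 0.563² + 0.1037² + 0.1111² = 0.0005 + 0.0020 + 0.0009 + 0.0123 + 0.0002 + 0.3169 + 0.0108 + 0.0123 = 0.3559.
To 2 decimal places, D = 0.36.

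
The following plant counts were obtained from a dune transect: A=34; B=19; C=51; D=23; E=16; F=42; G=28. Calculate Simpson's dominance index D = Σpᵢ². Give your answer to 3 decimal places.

Total N = 34+19+51+23+16+42+28 = 213, so the proportions are 0.15962, 0.0892, 0.23944, 0.10798, 0.07512, 0.19718, 0.13146 (working shown to 5 dp, full precision carried).
D = 0.15962² + 0.0892² + 0.23944² + 0.10798² + 0.07512² + 0.19718² + 0.13146² = 0.02548 + 0.00796 + 0.05733 + 0.01166 + 0.00564 + 0.03888 + 0.01728 = 0.16423.
To 3 decimal places, D = 0.164.

0.164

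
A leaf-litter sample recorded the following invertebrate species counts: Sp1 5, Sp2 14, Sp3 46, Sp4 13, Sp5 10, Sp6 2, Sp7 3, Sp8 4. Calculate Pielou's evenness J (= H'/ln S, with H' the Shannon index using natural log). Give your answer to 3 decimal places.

0.774

Total N = 5+14+46+13+10+2+3+4 = 97, so the proportions are 0.05155, 0.14433, 0.47423, 0.13402, 0.10309, 0.02062, 0.03093, 0.04124 (working shown to 5 dp, full precision carried).
H' = −Σ pᵢ ln pᵢ = −((-0.15285) + (-0.27937) + (-0.35381) + (-0.26935) + (-0.23424) + (-0.08003) + (-0.10751) + (-0.13148)) = 1.60864.
With S = 8 species, ln S = 2.07944, so J = 1.60864/2.07944 = 0.77359, i.e. 0.774 to 3 decimal places.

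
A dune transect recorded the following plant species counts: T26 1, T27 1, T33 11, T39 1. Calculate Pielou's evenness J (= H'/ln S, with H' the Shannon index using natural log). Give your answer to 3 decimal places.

Total N = 1+1+11+1 = 14, so the proportions are 0.07143, 0.07143, 0.78571, 0.07143 (working shown to 5 dp, full precision carried).
H' = −Σ pᵢ ln pᵢ = −((-0.18850) + (-0.18850) + (-0.18948) + (-0.18850)) = 0.75500.
With S = 4 species, ln S = 1.38629, so J = 0.75500/1.38629 = 0.54462, i.e. 0.545 to 3 decimal places.

0.545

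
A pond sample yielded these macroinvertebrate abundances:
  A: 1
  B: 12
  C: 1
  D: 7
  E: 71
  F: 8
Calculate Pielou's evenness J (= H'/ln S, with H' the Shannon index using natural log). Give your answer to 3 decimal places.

0.546

Total N = 1+12+1+7+71+8 = 100, so the proportions are 0.01, 0.12, 0.01, 0.07, 0.71, 0.08 (working shown to 5 dp, full precision carried).
H' = −Σ pᵢ ln pᵢ = −((-0.04605) + (-0.25443) + (-0.04605) + (-0.18615) + (-0.24317) + (-0.20206)) = 0.97791.
With S = 6 species, ln S = 1.79176, so J = 0.97791/1.79176 = 0.54578, i.e. 0.546 to 3 decimal places.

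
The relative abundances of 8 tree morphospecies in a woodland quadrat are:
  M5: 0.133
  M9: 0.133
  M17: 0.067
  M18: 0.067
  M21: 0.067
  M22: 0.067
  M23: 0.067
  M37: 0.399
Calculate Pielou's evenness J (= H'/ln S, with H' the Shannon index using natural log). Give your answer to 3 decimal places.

0.870

H' = −Σ pᵢ ln pᵢ = −((-0.26832) + (-0.26832) + (-0.18111) + (-0.18111) + (-0.18111) + (-0.18111) + (-0.18111) + (-0.36660)) = 1.80875 (working shown to 5 dp, full precision carried).
With S = 8 species, ln S = 2.07944, so J = 1.80875/2.07944 = 0.86983, i.e. 0.870 to 3 decimal places.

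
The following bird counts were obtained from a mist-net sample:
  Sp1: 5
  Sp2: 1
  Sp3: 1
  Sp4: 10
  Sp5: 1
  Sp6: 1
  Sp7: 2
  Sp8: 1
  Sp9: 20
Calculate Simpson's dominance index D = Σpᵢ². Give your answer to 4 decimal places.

0.3027

Total N = 5+1+1+10+1+1+2+1+20 = 42, so the proportions are 0.119048, 0.02381, 0.02381, 0.238095, 0.02381, 0.02381, 0.047619, 0.02381, 0.47619 (working shown to 6 dp, full precision carried).
D = 0.119048² + 0.02381² + 0.02381² + 0.238095² + 0.02381² + 0.02381² + 0.047619² + 0.02381² + 0.47619² = 0.014172 + 0.000567 + 0.000567 + 0.056689 + 0.000567 + 0.000567 + 0.002268 + 0.000567 + 0.226757 = 0.302721.
To 4 decimal places, D = 0.3027.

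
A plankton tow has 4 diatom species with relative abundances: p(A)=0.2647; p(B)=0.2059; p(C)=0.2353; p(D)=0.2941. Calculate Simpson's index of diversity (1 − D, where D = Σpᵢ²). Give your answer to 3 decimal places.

0.746

D = 0.2647² + 0.2059² + 0.2353² + 0.2941² = 0.07007 + 0.04239 + 0.05537 + 0.08649 = 0.25432 (working shown to 5 dp, full precision carried).
So 1 − D = 0.74568, i.e. 0.746 to 3 decimal places.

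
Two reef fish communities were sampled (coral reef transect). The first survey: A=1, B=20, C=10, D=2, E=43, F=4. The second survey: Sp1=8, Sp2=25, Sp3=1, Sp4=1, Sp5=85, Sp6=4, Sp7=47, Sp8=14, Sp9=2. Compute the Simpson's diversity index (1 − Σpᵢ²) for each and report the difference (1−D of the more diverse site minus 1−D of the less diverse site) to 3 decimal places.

0.075

The first survey: N=80, proportions 0.0125, 0.25, 0.125, 0.025, 0.5375, 0.05, giving 1−D = 0.62969 (working shown to 5 dp, full precision carried).
The second survey: N=187, proportions 0.04278, 0.13369, 0.00535, 0.00535, 0.45455, 0.02139, 0.25134, 0.07487, 0.0107, giving 1−D = 0.70428.
Difference = |0.62969 − 0.70428| = 0.07459, i.e. 0.075 to 3 decimal places.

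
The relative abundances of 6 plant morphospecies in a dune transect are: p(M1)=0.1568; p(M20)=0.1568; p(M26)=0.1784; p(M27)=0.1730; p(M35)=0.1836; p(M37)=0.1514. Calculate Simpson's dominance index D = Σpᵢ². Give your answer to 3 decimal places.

D = 0.1568² + 0.1568² + 0.1784² + 0.173² + 0.1836² + 0.1514² = 0.02459 + 0.02459 + 0.03183 + 0.02993 + 0.03371 + 0.02292 = 0.16756 (working shown to 5 dp, full precision carried).
To 3 decimal places, D = 0.168.

0.168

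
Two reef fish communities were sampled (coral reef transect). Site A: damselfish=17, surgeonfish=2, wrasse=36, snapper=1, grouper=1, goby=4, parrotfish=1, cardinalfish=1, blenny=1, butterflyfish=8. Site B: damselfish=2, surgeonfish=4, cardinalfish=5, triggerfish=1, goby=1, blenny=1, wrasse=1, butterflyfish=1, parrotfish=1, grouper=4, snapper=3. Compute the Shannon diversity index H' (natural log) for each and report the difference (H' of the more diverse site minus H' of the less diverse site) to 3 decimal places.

0.697

Site A: N=72, proportions 0.236111, 0.027778, 0.5, 0.013889, 0.013889, 0.055556, 0.013889, 0.013889, 0.013889, 0.111111, giving H' = 1.488634 (working shown to 6 dp, full precision carried).
Site B: N=24, proportions 0.083333, 0.166667, 0.208333, 0.041667, 0.041667, 0.041667, 0.041667, 0.041667, 0.041667, 0.166667, 0.125, giving H' = 2.185567.
Difference = |1.488634 − 2.185567| = 0.696933, i.e. 0.697 to 3 decimal places.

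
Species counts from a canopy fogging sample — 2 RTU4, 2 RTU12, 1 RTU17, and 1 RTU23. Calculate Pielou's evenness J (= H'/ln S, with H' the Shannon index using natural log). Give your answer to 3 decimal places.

0.959

Total N = 2+2+1+1 = 6, so the proportions are 0.33333, 0.33333, 0.16667, 0.16667 (working shown to 5 dp, full precision carried).
H' = −Σ pᵢ ln pᵢ = −((-0.36620) + (-0.36620) + (-0.29863) + (-0.29863)) = 1.32966.
With S = 4 species, ln S = 1.38629, so J = 1.32966/1.38629 = 0.95915, i.e. 0.959 to 3 decimal places.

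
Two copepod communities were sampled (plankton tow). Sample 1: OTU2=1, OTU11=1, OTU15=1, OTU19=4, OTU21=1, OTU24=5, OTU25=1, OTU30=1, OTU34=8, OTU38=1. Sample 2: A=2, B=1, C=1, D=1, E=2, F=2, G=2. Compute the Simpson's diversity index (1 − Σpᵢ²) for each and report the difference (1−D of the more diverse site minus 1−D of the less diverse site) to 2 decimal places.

0.04

Sample 1: N=24, proportions 0.0417, 0.0417, 0.0417, 0.1667, 0.0417, 0.2083, 0.0417, 0.0417, 0.3333, 0.0417, giving 1−D = 0.8056 (working shown to 4 dp, full precision carried).
Sample 2: N=11, proportions 0.1818, 0.0909, 0.0909, 0.0909, 0.1818, 0.1818, 0.1818, giving 1−D = 0.8430.
Difference = |0.8056 − 0.8430| = 0.0374, i.e. 0.04 to 2 decimal places.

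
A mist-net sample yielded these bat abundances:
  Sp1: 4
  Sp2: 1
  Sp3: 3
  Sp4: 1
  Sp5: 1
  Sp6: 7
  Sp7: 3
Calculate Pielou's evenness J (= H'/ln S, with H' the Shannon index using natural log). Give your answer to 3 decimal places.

0.878

Total N = 4+1+3+1+1+7+3 = 20, so the proportions are 0.2, 0.05, 0.15, 0.05, 0.05, 0.35, 0.15 (working shown to 5 dp, full precision carried).
H' = −Σ pᵢ ln pᵢ = −((-0.32189) + (-0.14979) + (-0.28457) + (-0.14979) + (-0.14979) + (-0.36744) + (-0.28457)) = 1.70782.
With S = 7 species, ln S = 1.94591, so J = 1.70782/1.94591 = 0.87765, i.e. 0.878 to 3 decimal places.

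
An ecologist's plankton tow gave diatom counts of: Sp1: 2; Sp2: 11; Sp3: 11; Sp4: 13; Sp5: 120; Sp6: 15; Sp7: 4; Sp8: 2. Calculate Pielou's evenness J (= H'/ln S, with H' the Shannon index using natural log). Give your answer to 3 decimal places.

Total N = 2+11+11+13+120+15+4+2 = 178, so the proportions are 0.01124, 0.0618, 0.0618, 0.07303, 0.67416, 0.08427, 0.02247, 0.01124 (working shown to 5 dp, full precision carried).
H' = −Σ pᵢ ln pᵢ = −((-0.05043) + (-0.17204) + (-0.17204) + (-0.19112) + (-0.26581) + (-0.20846) + (-0.08529) + (-0.05043)) = 1.19563.
With S = 8 species, ln S = 2.07944, so J = 1.19563/2.07944 = 0.57498, i.e. 0.575 to 3 decimal places.

0.575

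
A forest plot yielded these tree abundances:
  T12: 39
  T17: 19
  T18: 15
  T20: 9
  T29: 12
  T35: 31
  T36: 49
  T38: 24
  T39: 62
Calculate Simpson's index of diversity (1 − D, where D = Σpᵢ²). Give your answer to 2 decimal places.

Total N = 39+19+15+9+12+31+49+24+62 = 260, so the proportions are 0.15, 0.0731, 0.0577, 0.0346, 0.0462, 0.1192, 0.1885, 0.0923, 0.2385 (working shown to 4 dp, full precision carried).
D = 0.15² + 0.0731² + 0.0577² + 0.0346² + 0.0462² + 0.1192² + 0.1885² + 0.0923² + 0.2385² = 0.0225 + 0.0053 + 0.0033 + 0.0012 + 0.0021 + 0.0142 + 0.0355 + 0.0085 + 0.0569 = 0.1496.
So 1 − D = 0.8504, i.e. 0.85 to 2 decimal places.

0.85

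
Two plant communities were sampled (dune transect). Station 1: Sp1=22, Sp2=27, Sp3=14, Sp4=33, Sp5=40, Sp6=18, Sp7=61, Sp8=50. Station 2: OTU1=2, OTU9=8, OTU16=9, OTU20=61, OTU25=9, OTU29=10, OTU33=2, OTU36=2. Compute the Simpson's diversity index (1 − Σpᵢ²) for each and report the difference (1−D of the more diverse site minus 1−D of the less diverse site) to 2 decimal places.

Station 1: N=265, proportions 0.083, 0.1019, 0.0528, 0.1245, 0.1509, 0.0679, 0.2302, 0.1887, giving 1−D = 0.8484 (working shown to 4 dp, full precision carried).
Station 2: N=103, proportions 0.0194, 0.0777, 0.0874, 0.5922, 0.0874, 0.0971, 0.0194, 0.0194, giving 1−D = 0.6174.
Difference = |0.8484 − 0.6174| = 0.2310, i.e. 0.23 to 2 decimal places.

0.23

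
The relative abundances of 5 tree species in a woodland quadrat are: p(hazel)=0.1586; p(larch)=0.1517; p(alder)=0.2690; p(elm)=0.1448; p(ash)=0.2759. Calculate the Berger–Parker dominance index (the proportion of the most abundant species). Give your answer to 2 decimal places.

The largest proportion is 0.2759, i.e. d = 0.28 to 2 decimal places.

0.28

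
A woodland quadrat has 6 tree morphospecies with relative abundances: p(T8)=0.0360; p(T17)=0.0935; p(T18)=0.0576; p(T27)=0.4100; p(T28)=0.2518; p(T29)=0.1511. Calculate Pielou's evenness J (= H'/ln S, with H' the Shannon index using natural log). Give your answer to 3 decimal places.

H' = −Σ pᵢ ln pᵢ = −((-0.11967) + (-0.22158) + (-0.16440) + (-0.36556) + (-0.34726) + (-0.28555)) = 1.50402 (working shown to 5 dp, full precision carried).
With S = 6 species, ln S = 1.79176, so J = 1.50402/1.79176 = 0.83941, i.e. 0.839 to 3 decimal places.

0.839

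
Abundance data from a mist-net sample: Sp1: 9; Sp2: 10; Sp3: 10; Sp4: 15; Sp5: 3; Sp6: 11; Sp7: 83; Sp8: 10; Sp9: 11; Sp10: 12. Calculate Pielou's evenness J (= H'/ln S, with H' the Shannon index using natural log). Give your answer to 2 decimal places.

Total N = 9+10+10+15+3+11+83+10+11+12 = 174, so the proportions are 0.0517, 0.0575, 0.0575, 0.0862, 0.0172, 0.0632, 0.477, 0.0575, 0.0632, 0.069 (working shown to 4 dp, full precision carried).
H' = −Σ pᵢ ln pᵢ = −((-0.1532) + (-0.1642) + (-0.1642) + (-0.2113) + (-0.0700) + (-0.1746) + (-0.3531) + (-0.1642) + (-0.1746) + (-0.1844)) = 1.8136.
With S = 10 species, ln S = 2.3026, so J = 1.8136/2.3026 = 0.7876, i.e. 0.79 to 2 decimal places.

0.79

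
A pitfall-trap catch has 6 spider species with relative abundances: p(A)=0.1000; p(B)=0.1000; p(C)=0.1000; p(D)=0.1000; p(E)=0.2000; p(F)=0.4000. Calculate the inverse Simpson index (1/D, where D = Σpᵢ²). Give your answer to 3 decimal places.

4.167

D = 0.1² + 0.1² + 0.1² + 0.1² + 0.2² + 0.4² = 0.0100000 + 0.0100000 + 0.0100000 + 0.0100000 + 0.0400000 + 0.1600000 = 0.2400000 (working shown to 7 dp, full precision carried).
So 1/D = 4.16667, i.e. 4.167 to 3 decimal places.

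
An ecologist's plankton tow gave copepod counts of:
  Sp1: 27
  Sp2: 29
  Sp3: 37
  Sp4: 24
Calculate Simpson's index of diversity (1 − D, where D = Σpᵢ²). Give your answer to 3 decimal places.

0.743

Total N = 27+29+37+24 = 117, so the proportions are 0.23077, 0.24786, 0.31624, 0.20513 (working shown to 5 dp, full precision carried).
D = 0.23077² + 0.24786² + 0.31624² + 0.20513² = 0.05325 + 0.06144 + 0.10001 + 0.04208 = 0.25678.
So 1 − D = 0.74322, i.e. 0.743 to 3 decimal places.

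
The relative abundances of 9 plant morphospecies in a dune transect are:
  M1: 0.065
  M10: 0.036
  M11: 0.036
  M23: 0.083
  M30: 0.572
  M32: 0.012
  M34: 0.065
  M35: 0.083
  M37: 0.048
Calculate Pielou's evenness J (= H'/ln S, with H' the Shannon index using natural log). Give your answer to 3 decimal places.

0.695

H' = −Σ pᵢ ln pᵢ = −((-0.17767) + (-0.11967) + (-0.11967) + (-0.20658) + (-0.31953) + (-0.05307) + (-0.17767) + (-0.20658) + (-0.14575)) = 1.52620 (working shown to 5 dp, full precision carried).
With S = 9 species, ln S = 2.19722, so J = 1.52620/2.19722 = 0.69460, i.e. 0.695 to 3 decimal places.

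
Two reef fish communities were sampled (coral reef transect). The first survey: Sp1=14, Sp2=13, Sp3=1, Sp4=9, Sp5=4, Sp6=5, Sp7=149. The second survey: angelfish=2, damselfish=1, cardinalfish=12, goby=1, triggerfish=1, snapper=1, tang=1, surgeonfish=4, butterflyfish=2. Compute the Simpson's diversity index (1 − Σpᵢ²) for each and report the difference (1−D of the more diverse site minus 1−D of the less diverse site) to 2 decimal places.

The first survey: N=195, proportions 0.0718, 0.0667, 0.0051, 0.0462, 0.0205, 0.0256, 0.7641, giving 1−D = 0.4033 (working shown to 4 dp, full precision carried).
The second survey: N=25, proportions 0.08, 0.04, 0.48, 0.04, 0.04, 0.04, 0.04, 0.16, 0.08, giving 1−D = 0.7232.
Difference = |0.4033 − 0.7232| = 0.3199, i.e. 0.32 to 2 decimal places.

0.32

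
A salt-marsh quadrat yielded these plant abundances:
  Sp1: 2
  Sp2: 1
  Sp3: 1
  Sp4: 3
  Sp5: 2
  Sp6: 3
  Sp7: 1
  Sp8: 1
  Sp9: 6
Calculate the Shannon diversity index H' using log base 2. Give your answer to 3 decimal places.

2.871

Total N = 2+1+1+3+2+3+1+1+6 = 20, so the proportions are 0.1, 0.05, 0.05, 0.15, 0.1, 0.15, 0.05, 0.05, 0.3 (working shown to 5 dp, full precision carried).
Each pᵢ log₂ pᵢ term: 0.1×(-3.32193)=-0.33219, 0.05×(-4.32193)=-0.21610, 0.05×(-4.32193)=-0.21610, 0.15×(-2.73697)=-0.41054, 0.1×(-3.32193)=-0.33219, 0.15×(-2.73697)=-0.41054, 0.05×(-4.32193)=-0.21610, 0.05×(-4.32193)=-0.21610, 0.3×(-1.73697)=-0.52109.
Sum = -2.87095, so H' = 2.871.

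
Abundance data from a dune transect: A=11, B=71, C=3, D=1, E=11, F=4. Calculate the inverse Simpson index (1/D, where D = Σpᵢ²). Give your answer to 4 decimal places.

Total N = 11+71+3+1+11+4 = 101, so the proportions are 0.1089109, 0.7029703, 0.029703, 0.009901, 0.1089109, 0.039604 (working shown to 7 dp, full precision carried).
D = 0.1089109² + 0.7029703² + 0.029703² + 0.009901² + 0.1089109² + 0.039604² = 0.0118616 + 0.4941672 + 0.0008823 + 0.0000980 + 0.0118616 + 0.0015685 = 0.5204392.
So 1/D = 1.921454, i.e. 1.9215 to 4 decimal places.

1.9215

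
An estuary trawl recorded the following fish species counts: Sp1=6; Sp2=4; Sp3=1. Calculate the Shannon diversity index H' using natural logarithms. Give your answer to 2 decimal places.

0.92

Total N = 6+4+1 = 11, so the proportions are 0.5455, 0.3636, 0.0909 (working shown to 4 dp, full precision carried).
Each pᵢ ln pᵢ term: 0.5455×(-0.6061)=-0.3306, 0.3636×(-1.0116)=-0.3679, 0.0909×(-2.3979)=-0.2180.
Sum = -0.9165, so H' = 0.92.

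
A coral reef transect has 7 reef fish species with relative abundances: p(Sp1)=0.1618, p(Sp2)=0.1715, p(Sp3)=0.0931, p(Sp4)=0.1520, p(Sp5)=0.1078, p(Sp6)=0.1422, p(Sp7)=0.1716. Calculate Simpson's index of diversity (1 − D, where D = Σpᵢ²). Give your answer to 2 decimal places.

0.85

D = 0.1618² + 0.1715² + 0.0931² + 0.152² + 0.1078² + 0.1422² + 0.1716² = 0.0262 + 0.0294 + 0.0087 + 0.0231 + 0.0116 + 0.0202 + 0.0294 = 0.1487 (working shown to 4 dp, full precision carried).
So 1 − D = 0.8513, i.e. 0.85 to 2 decimal places.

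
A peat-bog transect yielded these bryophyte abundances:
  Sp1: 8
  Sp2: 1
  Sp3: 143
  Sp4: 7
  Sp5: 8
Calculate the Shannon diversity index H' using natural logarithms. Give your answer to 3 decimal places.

Total N = 8+1+143+7+8 = 167, so the proportions are 0.0479, 0.00599, 0.85629, 0.04192, 0.0479 (working shown to 5 dp, full precision carried).
Each pᵢ ln pᵢ term: 0.0479×(-3.03855)=-0.14556, 0.00599×(-5.11799)=-0.03065, 0.85629×(-0.15515)=-0.13285, 0.04192×(-3.17208)=-0.13296, 0.0479×(-3.03855)=-0.14556.
Sum = -0.58758, so H' = 0.588.

0.588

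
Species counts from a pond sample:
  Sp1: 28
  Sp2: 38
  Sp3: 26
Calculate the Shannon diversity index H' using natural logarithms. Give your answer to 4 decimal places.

1.0844

Total N = 28+38+26 = 92, so the proportions are 0.304348, 0.413043, 0.282609 (working shown to 6 dp, full precision carried).
Each pᵢ ln pᵢ term: 0.304348×(-1.189584)=-0.362047, 0.413043×(-0.884202)=-0.365214, 0.282609×(-1.263692)=-0.357130.
Sum = -1.084392, so H' = 1.0844.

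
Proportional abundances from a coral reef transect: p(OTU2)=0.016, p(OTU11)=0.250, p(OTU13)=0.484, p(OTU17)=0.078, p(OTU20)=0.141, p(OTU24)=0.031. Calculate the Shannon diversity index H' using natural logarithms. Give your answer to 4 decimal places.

Each pᵢ ln pᵢ term (working shown to 6 dp, full precision carried): 0.016×(-4.135167)=-0.066163, 0.25×(-1.386294)=-0.346574, 0.484×(-0.725670)=-0.351224, 0.078×(-2.551046)=-0.198982, 0.141×(-1.958995)=-0.276218, 0.031×(-3.473768)=-0.107687.
Sum = -1.346847, so H' = 1.3468.

1.3468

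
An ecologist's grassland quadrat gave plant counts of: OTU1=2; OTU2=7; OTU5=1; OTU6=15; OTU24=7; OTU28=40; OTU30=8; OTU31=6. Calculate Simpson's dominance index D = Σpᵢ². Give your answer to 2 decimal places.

0.27

Total N = 2+7+1+15+7+40+8+6 = 86, so the proportions are 0.0233, 0.0814, 0.0116, 0.1744, 0.0814, 0.4651, 0.093, 0.0698 (working shown to 4 dp, full precision carried).
D = 0.0233² + 0.0814² + 0.0116² + 0.1744² + 0.0814² + 0.4651² + 0.093² + 0.0698² = 0.0005 + 0.0066 + 0.0001 + 0.0304 + 0.0066 + 0.2163 + 0.0087 + 0.0049 = 0.2742.
To 2 decimal places, D = 0.27.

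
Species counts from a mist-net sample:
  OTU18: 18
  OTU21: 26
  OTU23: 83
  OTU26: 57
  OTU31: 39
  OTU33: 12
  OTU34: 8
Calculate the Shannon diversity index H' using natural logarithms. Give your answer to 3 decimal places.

Total N = 18+26+83+57+39+12+8 = 243, so the proportions are 0.07407, 0.107, 0.34156, 0.23457, 0.16049, 0.04938, 0.03292 (working shown to 5 dp, full precision carried).
Each pᵢ ln pᵢ term: 0.07407×(-2.60269)=-0.19279, 0.107×(-2.23496)=-0.23913, 0.34156×(-1.07422)=-0.36691, 0.23457×(-1.45001)=-0.34013, 0.16049×(-1.82950)=-0.29362, 0.04938×(-3.00815)=-0.14855, 0.03292×(-3.41362)=-0.11238.
Sum = -1.69352, so H' = 1.694.

1.694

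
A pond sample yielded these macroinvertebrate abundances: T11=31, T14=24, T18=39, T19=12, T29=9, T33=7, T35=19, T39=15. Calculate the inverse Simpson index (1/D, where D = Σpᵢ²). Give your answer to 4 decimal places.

6.2113

Total N = 31+24+39+12+9+7+19+15 = 156, so the proportions are 0.19871795, 0.15384615, 0.25, 0.07692308, 0.05769231, 0.04487179, 0.12179487, 0.09615385 (working shown to 8 dp, full precision carried).
D = 0.19871795² + 0.15384615² + 0.25² + 0.07692308² + 0.05769231² + 0.04487179² + 0.12179487² + 0.09615385² = 0.03948882 + 0.02366864 + 0.06250000 + 0.00591716 + 0.00332840 + 0.00201348 + 0.01483399 + 0.00924556 = 0.16099606.
So 1/D = 6.211332, i.e. 6.2113 to 4 decimal places.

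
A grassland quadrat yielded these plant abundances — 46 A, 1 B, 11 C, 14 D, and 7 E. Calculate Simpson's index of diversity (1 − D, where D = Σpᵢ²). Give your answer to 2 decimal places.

0.60

Total N = 46+1+11+14+7 = 79, so the proportions are 0.5823, 0.0127, 0.1392, 0.1772, 0.0886 (working shown to 4 dp, full precision carried).
D = 0.5823² + 0.0127² + 0.1392² + 0.1772² + 0.0886² = 0.3390 + 0.0002 + 0.0194 + 0.0314 + 0.0079 = 0.3979.
So 1 − D = 0.6021, i.e. 0.60 to 2 decimal places.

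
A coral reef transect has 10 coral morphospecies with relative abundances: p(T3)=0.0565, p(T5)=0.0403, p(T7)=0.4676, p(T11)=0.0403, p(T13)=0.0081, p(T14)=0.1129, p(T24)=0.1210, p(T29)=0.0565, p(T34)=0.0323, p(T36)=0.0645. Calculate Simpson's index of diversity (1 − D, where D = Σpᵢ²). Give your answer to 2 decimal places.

0.74

D = 0.0565² + 0.0403² + 0.4676² + 0.0403² + 0.0081² + 0.1129² + 0.121² + 0.0565² + 0.0323² + 0.0645² = 0.0032 + 0.0016 + 0.2186 + 0.0016 + 0.0001 + 0.0127 + 0.0146 + 0.0032 + 0.0010 + 0.0042 = 0.2609 (working shown to 4 dp, full precision carried).
So 1 − D = 0.7391, i.e. 0.74 to 2 decimal places.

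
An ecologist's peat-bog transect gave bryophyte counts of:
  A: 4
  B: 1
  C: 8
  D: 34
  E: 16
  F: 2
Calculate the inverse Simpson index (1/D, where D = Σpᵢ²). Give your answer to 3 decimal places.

Total N = 4+1+8+34+16+2 = 65, so the proportions are 0.061538, 0.015385, 0.123077, 0.523077, 0.246154, 0.030769 (working shown to 6 dp, full precision carried).
D = 0.061538² + 0.015385² + 0.123077² + 0.523077² + 0.246154² + 0.030769² = 0.003787 + 0.000237 + 0.015148 + 0.273609 + 0.060592 + 0.000947 = 0.354320.
So 1/D = 2.82231, i.e. 2.822 to 3 decimal places.

2.822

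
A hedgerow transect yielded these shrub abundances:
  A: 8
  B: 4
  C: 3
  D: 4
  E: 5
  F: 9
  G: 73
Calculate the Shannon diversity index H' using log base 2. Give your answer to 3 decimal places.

1.664

Total N = 8+4+3+4+5+9+73 = 106, so the proportions are 0.07547, 0.03774, 0.0283, 0.03774, 0.04717, 0.08491, 0.68868 (working shown to 5 dp, full precision carried).
Each pᵢ log₂ pᵢ term: 0.07547×(-3.72792)=-0.28135, 0.03774×(-4.72792)=-0.17841, 0.0283×(-5.14296)=-0.14556, 0.03774×(-4.72792)=-0.17841, 0.04717×(-4.40599)=-0.20783, 0.08491×(-3.55800)=-0.30209, 0.68868×(-0.53810)=-0.37058.
Sum = -1.66423, so H' = 1.664.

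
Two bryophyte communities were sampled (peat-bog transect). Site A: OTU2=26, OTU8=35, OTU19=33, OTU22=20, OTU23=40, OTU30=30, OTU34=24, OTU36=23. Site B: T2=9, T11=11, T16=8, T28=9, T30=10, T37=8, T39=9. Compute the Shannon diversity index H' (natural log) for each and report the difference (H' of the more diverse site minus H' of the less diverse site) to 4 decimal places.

0.1151

Site A: N=231, proportions 0.112554, 0.151515, 0.142857, 0.08658, 0.17316, 0.12987, 0.103896, 0.099567, giving H' = 2.055284 (working shown to 6 dp, full precision carried).
Site B: N=64, proportions 0.140625, 0.171875, 0.125, 0.140625, 0.15625, 0.125, 0.140625, giving H' = 1.940151.
Difference = |2.055284 − 1.940151| = 0.115133, i.e. 0.1151 to 4 decimal places.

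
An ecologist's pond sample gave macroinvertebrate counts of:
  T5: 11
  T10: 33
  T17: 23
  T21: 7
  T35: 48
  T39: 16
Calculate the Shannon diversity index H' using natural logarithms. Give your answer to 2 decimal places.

Total N = 11+33+23+7+48+16 = 138, so the proportions are 0.0797, 0.2391, 0.1667, 0.0507, 0.3478, 0.1159 (working shown to 4 dp, full precision carried).
Each pᵢ ln pᵢ term: 0.0797×(-2.5294)=-0.2016, 0.2391×(-1.4307)=-0.3421, 0.1667×(-1.7918)=-0.2986, 0.0507×(-2.9813)=-0.1512, 0.3478×(-1.0561)=-0.3673, 0.1159×(-2.1547)=-0.2498.
Sum = -1.6107, so H' = 1.61.

1.61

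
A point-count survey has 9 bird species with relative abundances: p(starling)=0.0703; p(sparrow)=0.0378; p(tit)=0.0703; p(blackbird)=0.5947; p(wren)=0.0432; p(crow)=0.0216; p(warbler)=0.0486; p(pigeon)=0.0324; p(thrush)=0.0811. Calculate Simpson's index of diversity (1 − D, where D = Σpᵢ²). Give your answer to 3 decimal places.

0.623

D = 0.0703² + 0.0378² + 0.0703² + 0.5947² + 0.0432² + 0.0216² + 0.0486² + 0.0324² + 0.0811² = 0.00494 + 0.00143 + 0.00494 + 0.35367 + 0.00187 + 0.00047 + 0.00236 + 0.00105 + 0.00658 = 0.37730 (working shown to 5 dp, full precision carried).
So 1 − D = 0.62270, i.e. 0.623 to 3 decimal places.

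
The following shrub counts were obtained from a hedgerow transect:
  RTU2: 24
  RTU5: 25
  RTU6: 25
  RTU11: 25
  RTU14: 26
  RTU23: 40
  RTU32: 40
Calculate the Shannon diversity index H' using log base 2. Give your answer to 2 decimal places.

2.77

Total N = 24+25+25+25+26+40+40 = 205, so the proportions are 0.1171, 0.122, 0.122, 0.122, 0.1268, 0.1951, 0.1951 (working shown to 4 dp, full precision carried).
Each pᵢ log₂ pᵢ term: 0.1171×(-3.0945)=-0.3623, 0.122×(-3.0356)=-0.3702, 0.122×(-3.0356)=-0.3702, 0.122×(-3.0356)=-0.3702, 0.1268×(-2.9790)=-0.3778, 0.1951×(-2.3576)=-0.4600, 0.1951×(-2.3576)=-0.4600.
Sum = -2.7707, so H' = 2.77.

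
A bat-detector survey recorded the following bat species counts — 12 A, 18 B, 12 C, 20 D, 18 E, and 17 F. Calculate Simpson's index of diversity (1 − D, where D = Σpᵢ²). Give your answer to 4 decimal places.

0.8273

Total N = 12+18+12+20+18+17 = 97, so the proportions are 0.123711, 0.185567, 0.123711, 0.206186, 0.185567, 0.175258 (working shown to 6 dp, full precision carried).
D = 0.123711² + 0.185567² + 0.123711² + 0.206186² + 0.185567² + 0.175258² = 0.015304 + 0.034435 + 0.015304 + 0.042512 + 0.034435 + 0.030715 = 0.172707.
So 1 − D = 0.827293, i.e. 0.8273 to 4 decimal places.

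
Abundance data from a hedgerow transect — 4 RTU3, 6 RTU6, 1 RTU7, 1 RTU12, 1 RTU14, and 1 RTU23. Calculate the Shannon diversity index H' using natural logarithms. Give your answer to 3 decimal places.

1.475

Total N = 4+6+1+1+1+1 = 14, so the proportions are 0.28571, 0.42857, 0.07143, 0.07143, 0.07143, 0.07143 (working shown to 5 dp, full precision carried).
Each pᵢ ln pᵢ term: 0.28571×(-1.25276)=-0.35793, 0.42857×(-0.84730)=-0.36313, 0.07143×(-2.63906)=-0.18850, 0.07143×(-2.63906)=-0.18850, 0.07143×(-2.63906)=-0.18850, 0.07143×(-2.63906)=-0.18850.
Sum = -1.47508, so H' = 1.475.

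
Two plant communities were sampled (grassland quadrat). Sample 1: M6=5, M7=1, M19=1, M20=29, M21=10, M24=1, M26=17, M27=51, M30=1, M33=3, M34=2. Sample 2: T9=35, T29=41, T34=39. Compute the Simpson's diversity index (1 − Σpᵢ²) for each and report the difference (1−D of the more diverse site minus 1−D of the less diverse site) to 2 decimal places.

0.07

Sample 1: N=121, proportions 0.0413, 0.0083, 0.0083, 0.2397, 0.0826, 0.0083, 0.1405, 0.4215, 0.0083, 0.0248, 0.0165, giving 1−D = 0.7355 (working shown to 4 dp, full precision carried).
Sample 2: N=115, proportions 0.3043, 0.3565, 0.3391, giving 1−D = 0.6653.
Difference = |0.7355 − 0.6653| = 0.0702, i.e. 0.07 to 2 decimal places.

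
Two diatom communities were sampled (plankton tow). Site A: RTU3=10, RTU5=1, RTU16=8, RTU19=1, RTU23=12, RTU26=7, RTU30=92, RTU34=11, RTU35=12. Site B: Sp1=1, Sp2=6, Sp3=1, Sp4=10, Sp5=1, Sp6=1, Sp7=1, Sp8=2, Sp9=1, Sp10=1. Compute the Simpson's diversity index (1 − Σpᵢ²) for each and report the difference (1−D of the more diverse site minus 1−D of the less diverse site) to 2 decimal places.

Site A: N=154, proportions 0.0649, 0.0065, 0.0519, 0.0065, 0.0779, 0.0455, 0.5974, 0.0714, 0.0779, giving 1−D = 0.6168 (working shown to 4 dp, full precision carried).
Site B: N=25, proportions 0.04, 0.24, 0.04, 0.4, 0.04, 0.04, 0.04, 0.08, 0.04, 0.04, giving 1−D = 0.7648.
Difference = |0.6168 − 0.7648| = 0.1480, i.e. 0.15 to 2 decimal places.

0.15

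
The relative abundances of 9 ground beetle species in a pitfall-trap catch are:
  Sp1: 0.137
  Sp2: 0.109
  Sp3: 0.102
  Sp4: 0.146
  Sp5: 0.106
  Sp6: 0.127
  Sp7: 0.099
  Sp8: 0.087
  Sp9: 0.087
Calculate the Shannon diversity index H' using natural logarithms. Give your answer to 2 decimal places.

2.18

Each pᵢ ln pᵢ term (working shown to 4 dp, full precision carried): 0.137×(-1.9878)=-0.2723, 0.109×(-2.2164)=-0.2416, 0.102×(-2.2828)=-0.2328, 0.146×(-1.9241)=-0.2809, 0.106×(-2.2443)=-0.2379, 0.127×(-2.0636)=-0.2621, 0.099×(-2.3126)=-0.2290, 0.087×(-2.4418)=-0.2124, 0.087×(-2.4418)=-0.2124.
Sum = -2.1815, so H' = 2.18.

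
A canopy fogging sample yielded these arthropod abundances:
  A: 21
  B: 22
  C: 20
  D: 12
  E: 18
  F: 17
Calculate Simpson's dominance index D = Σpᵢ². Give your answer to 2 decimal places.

Total N = 21+22+20+12+18+17 = 110, so the proportions are 0.1909, 0.2, 0.1818, 0.1091, 0.1636, 0.1545 (working shown to 4 dp, full precision carried).
D = 0.1909² + 0.2² + 0.1818² + 0.1091² + 0.1636² + 0.1545² = 0.0364 + 0.0400 + 0.0331 + 0.0119 + 0.0268 + 0.0239 = 0.1721.
To 2 decimal places, D = 0.17.

0.17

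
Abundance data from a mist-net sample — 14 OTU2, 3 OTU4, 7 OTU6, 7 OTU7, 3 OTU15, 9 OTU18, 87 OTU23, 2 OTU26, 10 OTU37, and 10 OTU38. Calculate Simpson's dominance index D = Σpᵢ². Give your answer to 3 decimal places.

Total N = 14+3+7+7+3+9+87+2+10+10 = 152, so the proportions are 0.09211, 0.01974, 0.04605, 0.04605, 0.01974, 0.05921, 0.57237, 0.01316, 0.06579, 0.06579 (working shown to 5 dp, full precision carried).
D = 0.09211² + 0.01974² + 0.04605² + 0.04605² + 0.01974² + 0.05921² + 0.57237² + 0.01316² + 0.06579² + 0.06579² = 0.00848 + 0.00039 + 0.00212 + 0.00212 + 0.00039 + 0.00351 + 0.32761 + 0.00017 + 0.00433 + 0.00433 = 0.35345.
To 3 decimal places, D = 0.353.

0.353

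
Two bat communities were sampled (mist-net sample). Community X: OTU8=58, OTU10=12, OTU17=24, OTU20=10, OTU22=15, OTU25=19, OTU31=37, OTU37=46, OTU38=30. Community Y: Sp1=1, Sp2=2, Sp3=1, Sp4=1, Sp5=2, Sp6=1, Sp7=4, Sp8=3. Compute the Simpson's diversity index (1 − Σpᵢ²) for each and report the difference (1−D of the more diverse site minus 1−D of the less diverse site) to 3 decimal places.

0.019

Community X: N=251, proportions 0.231076, 0.047809, 0.095618, 0.039841, 0.059761, 0.075697, 0.14741, 0.183267, 0.119522, giving 1−D = 0.854685 (working shown to 6 dp, full precision carried).
Community Y: N=15, proportions 0.066667, 0.133333, 0.066667, 0.066667, 0.133333, 0.066667, 0.266667, 0.2, giving 1−D = 0.835556.
Difference = |0.854685 − 0.835556| = 0.019129, i.e. 0.019 to 3 decimal places.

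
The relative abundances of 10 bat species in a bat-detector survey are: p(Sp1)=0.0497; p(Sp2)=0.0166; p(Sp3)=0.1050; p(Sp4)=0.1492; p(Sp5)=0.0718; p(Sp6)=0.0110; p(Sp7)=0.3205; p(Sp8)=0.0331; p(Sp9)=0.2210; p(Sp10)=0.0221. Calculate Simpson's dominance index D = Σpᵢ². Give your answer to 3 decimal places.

0.194

D = 0.0497² + 0.0166² + 0.105² + 0.1492² + 0.0718² + 0.011² + 0.3205² + 0.0331² + 0.221² + 0.0221² = 0.00247 + 0.00028 + 0.01102 + 0.02226 + 0.00516 + 0.00012 + 0.10272 + 0.00110 + 0.04884 + 0.00049 = 0.19445 (working shown to 5 dp, full precision carried).
To 3 decimal places, D = 0.194.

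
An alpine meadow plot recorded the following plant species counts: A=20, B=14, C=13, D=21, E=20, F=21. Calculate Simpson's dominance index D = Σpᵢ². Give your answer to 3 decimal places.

0.172

Total N = 20+14+13+21+20+21 = 109, so the proportions are 0.18349, 0.12844, 0.11927, 0.19266, 0.18349, 0.19266 (working shown to 5 dp, full precision carried).
D = 0.18349² + 0.12844² + 0.11927² + 0.19266² + 0.18349² + 0.19266² = 0.03367 + 0.01650 + 0.01422 + 0.03712 + 0.03367 + 0.03712 = 0.17229.
To 3 decimal places, D = 0.172.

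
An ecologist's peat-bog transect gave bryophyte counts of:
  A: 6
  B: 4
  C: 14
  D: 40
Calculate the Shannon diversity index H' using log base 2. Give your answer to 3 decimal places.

1.474

Total N = 6+4+14+40 = 64, so the proportions are 0.09375, 0.0625, 0.21875, 0.625 (working shown to 5 dp, full precision carried).
Each pᵢ log₂ pᵢ term: 0.09375×(-3.41504)=-0.32016, 0.0625×(-4.00000)=-0.25000, 0.21875×(-2.19265)=-0.47964, 0.625×(-0.67807)=-0.42379.
Sum = -1.47360, so H' = 1.474.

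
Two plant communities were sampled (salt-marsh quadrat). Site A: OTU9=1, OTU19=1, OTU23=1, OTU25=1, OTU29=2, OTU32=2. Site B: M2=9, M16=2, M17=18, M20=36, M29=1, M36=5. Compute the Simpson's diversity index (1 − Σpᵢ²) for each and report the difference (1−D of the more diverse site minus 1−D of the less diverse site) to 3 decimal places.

0.156

Site A: N=8, proportions 0.125, 0.125, 0.125, 0.125, 0.25, 0.25, giving 1−D = 0.81250 (working shown to 5 dp, full precision carried).
Site B: N=71, proportions 0.12676, 0.02817, 0.25352, 0.50704, 0.01408, 0.07042, giving 1−D = 0.65662.
Difference = |0.81250 − 0.65662| = 0.15588, i.e. 0.156 to 3 decimal places.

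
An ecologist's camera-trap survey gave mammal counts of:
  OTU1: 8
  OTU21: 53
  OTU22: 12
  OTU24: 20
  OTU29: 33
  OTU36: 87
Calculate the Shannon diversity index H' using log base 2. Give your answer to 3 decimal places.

2.176

Total N = 8+53+12+20+33+87 = 213, so the proportions are 0.03756, 0.24883, 0.05634, 0.0939, 0.15493, 0.40845 (working shown to 5 dp, full precision carried).
Each pᵢ log₂ pᵢ term: 0.03756×(-4.73471)=-0.17783, 0.24883×(-2.00679)=-0.49934, 0.05634×(-4.14975)=-0.23379, 0.0939×(-3.41278)=-0.32045, 0.15493×(-2.69032)=-0.41681, 0.40845×(-1.29177)=-0.52762.
Sum = -2.17584, so H' = 2.176.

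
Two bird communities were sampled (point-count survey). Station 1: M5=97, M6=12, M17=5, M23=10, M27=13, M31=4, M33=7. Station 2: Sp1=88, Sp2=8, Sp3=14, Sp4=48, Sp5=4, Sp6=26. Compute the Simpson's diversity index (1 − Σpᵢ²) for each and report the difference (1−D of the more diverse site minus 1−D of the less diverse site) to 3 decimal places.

Station 1: N=148, proportions 0.65541, 0.08108, 0.03378, 0.06757, 0.08784, 0.02703, 0.0473, giving 1−D = 0.54748 (working shown to 5 dp, full precision carried).
Station 2: N=188, proportions 0.46809, 0.04255, 0.07447, 0.25532, 0.02128, 0.1383, giving 1−D = 0.68877.
Difference = |0.54748 − 0.68877| = 0.14129, i.e. 0.141 to 3 decimal places.

0.141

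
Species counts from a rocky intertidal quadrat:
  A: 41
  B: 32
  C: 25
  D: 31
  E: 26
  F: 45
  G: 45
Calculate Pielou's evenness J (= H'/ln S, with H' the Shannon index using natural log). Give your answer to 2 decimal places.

0.99

Total N = 41+32+25+31+26+45+45 = 245, so the proportions are 0.1673, 0.1306, 0.102, 0.1265, 0.1061, 0.1837, 0.1837 (working shown to 4 dp, full precision carried).
H' = −Σ pᵢ ln pᵢ = −((-0.2992) + (-0.2659) + (-0.2329) + (-0.2616) + (-0.2380) + (-0.3113) + (-0.3113)) = 1.9201.
With S = 7 species, ln S = 1.9459, so J = 1.9201/1.9459 = 0.9867, i.e. 0.99 to 2 decimal places.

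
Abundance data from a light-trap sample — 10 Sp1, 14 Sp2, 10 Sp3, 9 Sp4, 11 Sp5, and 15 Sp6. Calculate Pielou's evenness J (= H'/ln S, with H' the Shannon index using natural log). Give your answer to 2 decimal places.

Total N = 10+14+10+9+11+15 = 69, so the proportions are 0.1449, 0.2029, 0.1449, 0.1304, 0.1594, 0.2174 (working shown to 4 dp, full precision carried).
H' = −Σ pᵢ ln pᵢ = −((-0.2799) + (-0.3236) + (-0.2799) + (-0.2657) + (-0.2927) + (-0.3318)) = 1.7737.
With S = 6 species, ln S = 1.7918, so J = 1.7737/1.7918 = 0.9899, i.e. 0.99 to 2 decimal places.

0.99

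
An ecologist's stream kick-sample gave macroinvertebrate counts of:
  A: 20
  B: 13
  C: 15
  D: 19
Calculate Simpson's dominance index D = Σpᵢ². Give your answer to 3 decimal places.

Total N = 20+13+15+19 = 67, so the proportions are 0.29851, 0.19403, 0.22388, 0.28358 (working shown to 5 dp, full precision carried).
D = 0.29851² + 0.19403² + 0.22388² + 0.28358² = 0.08911 + 0.03765 + 0.05012 + 0.08042 = 0.25730.
To 3 decimal places, D = 0.257.

0.257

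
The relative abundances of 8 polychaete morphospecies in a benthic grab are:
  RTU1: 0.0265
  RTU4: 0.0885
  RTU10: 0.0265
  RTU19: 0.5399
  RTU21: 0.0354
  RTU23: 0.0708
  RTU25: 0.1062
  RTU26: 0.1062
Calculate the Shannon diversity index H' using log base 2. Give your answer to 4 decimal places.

Each pᵢ log₂ pᵢ term (working shown to 6 dp, full precision carried): 0.0265×(-5.237864)=-0.138803, 0.0885×(-3.498179)=-0.309589, 0.0265×(-5.237864)=-0.138803, 0.5399×(-0.889236)=-0.480098, 0.0354×(-4.820107)=-0.170632, 0.0708×(-3.820107)=-0.270464, 0.1062×(-3.235144)=-0.343572, 0.1062×(-3.235144)=-0.343572.
Sum = -2.195534, so H' = 2.1955.

2.1955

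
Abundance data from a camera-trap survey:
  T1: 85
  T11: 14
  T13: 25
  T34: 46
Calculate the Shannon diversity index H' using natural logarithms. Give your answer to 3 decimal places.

Total N = 85+14+25+46 = 170, so the proportions are 0.5, 0.08235, 0.14706, 0.27059 (working shown to 5 dp, full precision carried).
Each pᵢ ln pᵢ term: 0.5×(-0.69315)=-0.34657, 0.08235×(-2.49674)=-0.20561, 0.14706×(-1.91692)=-0.28190, 0.27059×(-1.30716)=-0.35370.
Sum = -1.18779, so H' = 1.188.

1.188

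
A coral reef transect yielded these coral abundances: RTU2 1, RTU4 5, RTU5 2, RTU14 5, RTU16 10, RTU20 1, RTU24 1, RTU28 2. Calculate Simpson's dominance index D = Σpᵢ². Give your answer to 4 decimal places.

0.2209

Total N = 1+5+2+5+10+1+1+2 = 27, so the proportions are 0.037037, 0.185185, 0.074074, 0.185185, 0.37037, 0.037037, 0.037037, 0.074074 (working shown to 6 dp, full precision carried).
D = 0.037037² + 0.185185² + 0.074074² + 0.185185² + 0.37037² + 0.037037² + 0.037037² + 0.074074² = 0.001372 + 0.034294 + 0.005487 + 0.034294 + 0.137174 + 0.001372 + 0.001372 + 0.005487 = 0.220850.
To 4 decimal places, D = 0.2209.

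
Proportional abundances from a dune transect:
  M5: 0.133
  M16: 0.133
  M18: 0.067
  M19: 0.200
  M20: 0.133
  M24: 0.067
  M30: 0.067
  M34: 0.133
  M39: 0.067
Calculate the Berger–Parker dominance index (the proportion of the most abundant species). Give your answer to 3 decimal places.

0.200

The largest proportion is 0.2, i.e. d = 0.200 to 3 decimal places.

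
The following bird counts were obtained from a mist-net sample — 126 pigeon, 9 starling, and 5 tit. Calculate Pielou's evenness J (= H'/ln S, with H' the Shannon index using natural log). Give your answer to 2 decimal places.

Total N = 126+9+5 = 140, so the proportions are 0.9, 0.0643, 0.0357 (working shown to 4 dp, full precision carried).
H' = −Σ pᵢ ln pᵢ = −((-0.0948) + (-0.1764) + (-0.1190)) = 0.3903.
With S = 3 species, ln S = 1.0986, so J = 0.3903/1.0986 = 0.3552, i.e. 0.36 to 2 decimal places.

0.36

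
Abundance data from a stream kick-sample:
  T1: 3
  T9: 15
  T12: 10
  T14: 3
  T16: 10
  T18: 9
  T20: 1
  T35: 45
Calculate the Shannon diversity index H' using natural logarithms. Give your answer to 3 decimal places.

1.602

Total N = 3+15+10+3+10+9+1+45 = 96, so the proportions are 0.03125, 0.15625, 0.10417, 0.03125, 0.10417, 0.09375, 0.01042, 0.46875 (working shown to 5 dp, full precision carried).
Each pᵢ ln pᵢ term: 0.03125×(-3.46574)=-0.10830, 0.15625×(-1.85630)=-0.29005, 0.10417×(-2.26176)=-0.23560, 0.03125×(-3.46574)=-0.10830, 0.10417×(-2.26176)=-0.23560, 0.09375×(-2.36712)=-0.22192, 0.01042×(-4.56435)=-0.04755, 0.46875×(-0.75769)=-0.35517.
Sum = -1.60248, so H' = 1.602.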